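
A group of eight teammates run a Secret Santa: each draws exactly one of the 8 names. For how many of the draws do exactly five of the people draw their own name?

112

Choose which 5 of the 8 are fixed: C(8,5) = 56.
The remaining 3 must be deranged: !3 = 2.
Total: 56 × 2 = 112.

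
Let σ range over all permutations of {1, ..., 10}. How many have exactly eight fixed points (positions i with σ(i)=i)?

Pick the 8 fixed positions: C(10,8) = 45 ways.
The other 2 form a derangement: !2 = 1.
Total: 45 × 1 = 45.

45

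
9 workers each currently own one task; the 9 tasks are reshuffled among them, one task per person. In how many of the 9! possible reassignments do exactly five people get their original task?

1134

Choose which 5 of the 9 are fixed: C(9,5) = 126.
The remaining 4 must be deranged: !4 = 9.
Total: 126 × 9 = 1134.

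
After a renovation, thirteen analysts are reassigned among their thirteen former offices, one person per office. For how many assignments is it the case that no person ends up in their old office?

2290792932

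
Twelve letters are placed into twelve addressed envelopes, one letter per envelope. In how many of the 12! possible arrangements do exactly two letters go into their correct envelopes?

Choose which 2 of the 12 are fixed: C(12,2) = 66.
The remaining 10 must be deranged: !10 = 1334961.
Total: 66 × 1334961 = 88107426.

88107426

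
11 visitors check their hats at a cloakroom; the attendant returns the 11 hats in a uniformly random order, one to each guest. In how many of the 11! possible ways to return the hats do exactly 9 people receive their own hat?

55

Choose which 9 of the 11 are fixed: C(11,9) = 55.
The other 2 form a derangement: !2 = 1.
Total: 55 × 1 = 55.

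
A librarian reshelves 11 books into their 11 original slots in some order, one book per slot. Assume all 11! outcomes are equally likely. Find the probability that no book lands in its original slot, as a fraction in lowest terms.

Favorable outcomes: !11 = 14684570.
Total outcomes: 11! = 39916800.
Probability = 14684570/39916800 = 1468457/3991680.

1468457/3991680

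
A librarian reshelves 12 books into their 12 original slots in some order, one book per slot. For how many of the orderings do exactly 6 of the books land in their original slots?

244860

Choose which 6 of the 12 are fixed: C(12,6) = 924.
The remaining 6 must be deranged: !6 = 265.
Total: 924 × 265 = 244860.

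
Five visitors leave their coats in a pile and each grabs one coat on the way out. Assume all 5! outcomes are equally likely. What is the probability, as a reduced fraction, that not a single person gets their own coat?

11/30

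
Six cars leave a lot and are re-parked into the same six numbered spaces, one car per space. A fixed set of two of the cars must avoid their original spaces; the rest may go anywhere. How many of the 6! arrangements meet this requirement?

Inclusion-exclusion on the 2 forbidden self-matches:
Σ_{j=0}^{2} (-1)^j C(2,j)(6-j)!
= C(2,0)·6! - C(2,1)·5! + C(2,2)·4!
= 720 - 240 + 24
= 504

504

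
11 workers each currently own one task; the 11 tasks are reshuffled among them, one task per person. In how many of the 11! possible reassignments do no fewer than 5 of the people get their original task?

# with exactly i fixed is C(11,i)·!(11-i); sum over i=5..11:
  i=5: C(11,5)·!6 = 462·265 = 122430
  i=6: C(11,6)·!5 = 462·44 = 20328
  i=7: C(11,7)·!4 = 330·9 = 2970
  i=8: C(11,8)·!3 = 165·2 = 330
  i=9: C(11,9)·!2 = 55·1 = 55
  i=10: C(11,10)·!1 = 11·0 = 0
  i=11: C(11,11)·!0 = 1·1 = 1
Total = 146114.

146114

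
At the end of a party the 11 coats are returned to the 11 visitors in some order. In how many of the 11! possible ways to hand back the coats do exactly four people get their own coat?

Pick the 4 fixed positions: C(11,4) = 330 ways.
The remaining 7 must be deranged: !7 = 1854.
Total: 330 × 1854 = 611820.

611820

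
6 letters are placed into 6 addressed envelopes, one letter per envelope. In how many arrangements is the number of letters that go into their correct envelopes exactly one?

264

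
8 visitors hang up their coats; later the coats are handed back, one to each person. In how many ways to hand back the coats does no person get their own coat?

!8 is the nearest integer to 8!/e.
8! = 40320, and 40320/e ≈ 14832.90, so !8 = 14833.

14833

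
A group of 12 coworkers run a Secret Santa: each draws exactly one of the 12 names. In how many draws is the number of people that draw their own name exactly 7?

34848

Choose which 7 of the 12 are fixed: C(12,7) = 792.
The other 5 form a derangement: !5 = 44.
Total: 792 × 44 = 34848.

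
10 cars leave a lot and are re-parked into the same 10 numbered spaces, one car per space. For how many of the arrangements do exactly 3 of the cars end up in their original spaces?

222480

Choose which 3 of the 10 are fixed: C(10,3) = 120.
The other 7 form a derangement: !7 = 1854.
Total: 120 × 1854 = 222480.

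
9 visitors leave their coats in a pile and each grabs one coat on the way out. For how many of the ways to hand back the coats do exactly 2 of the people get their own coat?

66744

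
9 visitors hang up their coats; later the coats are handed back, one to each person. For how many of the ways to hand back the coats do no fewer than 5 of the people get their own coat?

# with exactly i fixed is C(9,i)·!(9-i); sum over i=5..9:
  i=5: C(9,5)·!4 = 126·9 = 1134
  i=6: C(9,6)·!3 = 84·2 = 168
  i=7: C(9,7)·!2 = 36·1 = 36
  i=8: C(9,8)·!1 = 9·0 = 0
  i=9: C(9,9)·!0 = 1·1 = 1
Total = 1339.

1339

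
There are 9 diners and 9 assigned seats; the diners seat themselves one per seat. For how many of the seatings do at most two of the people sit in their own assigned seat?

333737

# with exactly i fixed is C(9,i)·!(9-i); sum over i=0..2:
  i=0: C(9,0)·!9 = 1·133496 = 133496
  i=1: C(9,1)·!8 = 9·14833 = 133497
  i=2: C(9,2)·!7 = 36·1854 = 66744
Total = 333737.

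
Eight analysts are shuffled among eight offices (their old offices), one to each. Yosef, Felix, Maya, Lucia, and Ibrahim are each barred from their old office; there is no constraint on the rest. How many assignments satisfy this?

21234

Let A_j be the event that the j-th constrained one is fixed. By inclusion-exclusion over the 5 events:
Σ_{j=0}^{5} (-1)^j C(5,j)(8-j)!
= C(5,0)·8! - C(5,1)·7! + C(5,2)·6! - C(5,3)·5! + C(5,4)·4! - C(5,5)·3!
= 40320 - 25200 + 7200 - 1200 + 120 - 6
= 21234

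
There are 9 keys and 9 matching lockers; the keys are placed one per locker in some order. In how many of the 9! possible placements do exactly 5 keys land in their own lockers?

Pick the 5 fixed positions: C(9,5) = 126 ways.
The other 4 form a derangement: !4 = 9.
Total: 126 × 9 = 1134.

1134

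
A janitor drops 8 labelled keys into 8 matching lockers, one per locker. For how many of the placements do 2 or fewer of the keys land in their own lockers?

Sum C(8,i)·!(8-i) for i = 0..2:
  i=0: C(8,0)·!8 = 1·14833 = 14833
  i=1: C(8,1)·!7 = 8·1854 = 14832
  i=2: C(8,2)·!6 = 28·265 = 7420
Total = 37085.

37085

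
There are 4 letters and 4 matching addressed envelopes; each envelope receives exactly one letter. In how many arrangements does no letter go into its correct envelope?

9

The number of derangements of 4 is !4 = Σ_{k=0}^{4} (-1)^k·4!/k!
= 4! - 4!/1! + 4!/2! - 4!/3! + 4!/4!
= 24 - 24 + 12 - 4 + 1
= 9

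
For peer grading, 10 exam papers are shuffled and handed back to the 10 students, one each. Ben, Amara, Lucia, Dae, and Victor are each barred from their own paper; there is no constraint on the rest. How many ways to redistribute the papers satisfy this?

2170680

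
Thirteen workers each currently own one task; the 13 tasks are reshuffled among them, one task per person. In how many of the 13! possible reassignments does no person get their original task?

!13 = 13! · Σ_{k=0}^{13} (-1)^k/k!
= 13! - 13!/1! + 13!/2! - 13!/3! + 13!/4! - 13!/5! + 13!/6! - 13!/7! + 13!/8! - 13!/9! + 13!/10! - 13!/11! + 13!/12! - 13!/13!
= 6227020800 - 6227020800 + 3113510400 - 1037836800 + 259459200 - 51891840 + 8648640 - 1235520 + 154440 - 17160 + 1716 - 156 + 13 - 1
= 2290792932

2290792932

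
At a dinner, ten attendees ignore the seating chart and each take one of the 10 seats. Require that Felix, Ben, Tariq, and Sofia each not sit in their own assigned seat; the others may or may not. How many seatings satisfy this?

Let A_j be the event that the j-th constrained one is fixed. By inclusion-exclusion over the 4 events:
Σ_{j=0}^{4} (-1)^j C(4,j)(10-j)!
= C(4,0)·10! - C(4,1)·9! + C(4,2)·8! - C(4,3)·7! + C(4,4)·6!
= 3628800 - 1451520 + 241920 - 20160 + 720
= 2399760

2399760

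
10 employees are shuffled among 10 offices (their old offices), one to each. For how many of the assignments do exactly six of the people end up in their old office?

1890

Pick the 6 fixed positions: C(10,6) = 210 ways.
The other 4 form a derangement: !4 = 9.
Total: 210 × 9 = 1890.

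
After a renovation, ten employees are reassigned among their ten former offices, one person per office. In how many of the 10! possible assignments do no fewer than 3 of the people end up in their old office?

# with exactly i fixed is C(10,i)·!(10-i); sum over i=3..10:
  i=3: C(10,3)·!7 = 120·1854 = 222480
  i=4: C(10,4)·!6 = 210·265 = 55650
  i=5: C(10,5)·!5 = 252·44 = 11088
  i=6: C(10,6)·!4 = 210·9 = 1890
  i=7: C(10,7)·!3 = 120·2 = 240
  i=8: C(10,8)·!2 = 45·1 = 45
  i=9: C(10,9)·!1 = 10·0 = 0
  i=10: C(10,10)·!0 = 1·1 = 1
Total = 291394.

291394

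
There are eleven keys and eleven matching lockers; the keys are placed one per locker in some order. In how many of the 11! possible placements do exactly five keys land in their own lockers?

Choose which 5 of the 11 are fixed: C(11,5) = 462.
The remaining 6 must be deranged: !6 = 265.
Total: 462 × 265 = 122430.

122430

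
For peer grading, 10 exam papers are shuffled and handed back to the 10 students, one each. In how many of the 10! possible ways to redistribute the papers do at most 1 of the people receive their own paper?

2669921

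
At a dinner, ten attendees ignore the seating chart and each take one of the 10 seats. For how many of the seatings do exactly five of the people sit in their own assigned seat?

11088

Choose which 5 of the 10 are fixed: C(10,5) = 252.
The remaining 5 must be deranged: !5 = 44.
Total: 252 × 44 = 11088.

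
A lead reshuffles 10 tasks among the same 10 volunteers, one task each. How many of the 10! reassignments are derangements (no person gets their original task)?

1334961

Recurrence: !10 = 10·!9 + (-1)^10.
!10 = 10·133496 + 1 = 1334961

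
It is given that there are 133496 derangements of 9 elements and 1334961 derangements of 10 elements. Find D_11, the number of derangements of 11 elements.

14684570

D_11 = (11-1)·(D_10 + D_9) = 10·(1334961 + 133496) = 10·1468457 = 14684570.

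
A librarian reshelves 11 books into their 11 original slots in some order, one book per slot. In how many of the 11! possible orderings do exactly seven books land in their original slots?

2970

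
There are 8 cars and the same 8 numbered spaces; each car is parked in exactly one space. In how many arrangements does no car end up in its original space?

14833

The number of derangements of 8 is !8 = Σ_{k=0}^{8} (-1)^k·8!/k!
= 8! - 8!/1! + 8!/2! - 8!/3! + 8!/4! - 8!/5! + 8!/6! - 8!/7! + 8!/8!
= 40320 - 40320 + 20160 - 6720 + 1680 - 336 + 56 - 8 + 1
= 14833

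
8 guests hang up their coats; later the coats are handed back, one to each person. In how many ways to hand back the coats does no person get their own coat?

14833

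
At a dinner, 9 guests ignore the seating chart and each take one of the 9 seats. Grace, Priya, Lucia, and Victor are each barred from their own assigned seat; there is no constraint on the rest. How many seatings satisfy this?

229080

Let A_j be the event that the j-th constrained one is fixed. By inclusion-exclusion over the 4 events:
Σ_{j=0}^{4} (-1)^j C(4,j)(9-j)!
= C(4,0)·9! - C(4,1)·8! + C(4,2)·7! - C(4,3)·6! + C(4,4)·5!
= 362880 - 161280 + 30240 - 2880 + 120
= 229080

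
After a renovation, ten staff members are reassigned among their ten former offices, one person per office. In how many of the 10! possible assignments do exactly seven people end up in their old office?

240

Choose which 7 of the 10 are fixed: C(10,7) = 120.
The remaining 3 must be deranged: !3 = 2.
Total: 120 × 2 = 240.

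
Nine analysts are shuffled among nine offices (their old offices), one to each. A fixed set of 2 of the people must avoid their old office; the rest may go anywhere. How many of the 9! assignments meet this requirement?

Inclusion-exclusion on the 2 forbidden self-matches:
Σ_{j=0}^{2} (-1)^j C(2,j)(9-j)!
= C(2,0)·9! - C(2,1)·8! + C(2,2)·7!
= 362880 - 80640 + 5040
= 287280

287280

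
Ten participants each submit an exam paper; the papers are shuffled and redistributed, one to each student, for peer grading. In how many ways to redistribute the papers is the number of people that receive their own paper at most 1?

Sum C(10,i)·!(10-i) for i = 0..1:
  i=0: C(10,0)·!10 = 1·1334961 = 1334961
  i=1: C(10,1)·!9 = 10·133496 = 1334960
Total = 2669921.

2669921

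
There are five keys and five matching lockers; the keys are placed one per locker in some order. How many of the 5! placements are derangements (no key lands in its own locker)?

44

The number of derangements of 5 is !5 = Σ_{k=0}^{5} (-1)^k·5!/k!
= 5! - 5!/1! + 5!/2! - 5!/3! + 5!/4! - 5!/5!
= 120 - 120 + 60 - 20 + 5 - 1
= 44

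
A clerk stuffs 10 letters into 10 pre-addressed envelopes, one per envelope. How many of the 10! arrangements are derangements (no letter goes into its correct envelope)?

1334961

Recurrence: !10 = 10·!9 + (-1)^10.
!10 = 10·133496 + 1 = 1334961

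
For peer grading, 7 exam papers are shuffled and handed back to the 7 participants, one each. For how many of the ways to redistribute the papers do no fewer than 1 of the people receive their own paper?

3186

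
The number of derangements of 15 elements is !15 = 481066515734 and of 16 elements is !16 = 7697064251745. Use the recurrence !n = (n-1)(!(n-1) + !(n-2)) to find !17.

!17 = (17-1)·(!16 + !15) = 16·(7697064251745 + 481066515734) = 16·8178130767479 = 130850092279664.

130850092279664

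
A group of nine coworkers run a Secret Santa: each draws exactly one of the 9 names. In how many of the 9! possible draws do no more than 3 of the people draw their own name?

# with exactly i fixed is C(9,i)·!(9-i); sum over i=0..3:
  i=0: C(9,0)·!9 = 1·133496 = 133496
  i=1: C(9,1)·!8 = 9·14833 = 133497
  i=2: C(9,2)·!7 = 36·1854 = 66744
  i=3: C(9,3)·!6 = 84·265 = 22260
Total = 355997.

355997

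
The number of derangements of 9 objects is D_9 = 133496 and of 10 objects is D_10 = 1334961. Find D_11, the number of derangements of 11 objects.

14684570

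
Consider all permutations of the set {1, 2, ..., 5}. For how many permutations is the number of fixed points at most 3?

119

# with exactly i fixed is C(5,i)·!(5-i); sum over i=0..3:
  i=0: C(5,0)·!5 = 1·44 = 44
  i=1: C(5,1)·!4 = 5·9 = 45
  i=2: C(5,2)·!3 = 10·2 = 20
  i=3: C(5,3)·!2 = 10·1 = 10
Total = 119.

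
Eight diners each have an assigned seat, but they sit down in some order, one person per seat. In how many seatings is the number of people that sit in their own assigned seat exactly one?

14832

Choose which one of the 8 is fixed: C(8,1) = 8.
The remaining 7 must be deranged: !7 = 1854.
Total: 8 × 1854 = 14832.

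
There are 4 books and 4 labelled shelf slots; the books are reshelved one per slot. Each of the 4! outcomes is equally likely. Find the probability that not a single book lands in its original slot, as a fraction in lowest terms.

3/8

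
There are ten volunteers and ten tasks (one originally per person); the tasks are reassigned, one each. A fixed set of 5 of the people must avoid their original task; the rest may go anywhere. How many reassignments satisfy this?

2170680

Inclusion-exclusion on the 5 forbidden self-matches:
Σ_{j=0}^{5} (-1)^j C(5,j)(10-j)!
= C(5,0)·10! - C(5,1)·9! + C(5,2)·8! - C(5,3)·7! + C(5,4)·6! - C(5,5)·5!
= 3628800 - 1814400 + 403200 - 50400 + 3600 - 120
= 2170680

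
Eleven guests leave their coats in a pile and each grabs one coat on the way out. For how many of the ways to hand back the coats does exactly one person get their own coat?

Pick the single fixed position: C(11,1) = 11 ways.
The remaining 10 must be deranged: !10 = 1334961.
Total: 11 × 1334961 = 14684571.

14684571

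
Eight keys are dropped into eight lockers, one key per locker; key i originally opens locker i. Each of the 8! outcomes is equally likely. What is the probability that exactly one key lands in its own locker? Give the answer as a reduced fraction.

Favorable outcomes: C(8,1)·!7 = 8·1854 = 14832.
Total outcomes: 8! = 40320.
Probability = 14832/40320 = 103/280.

103/280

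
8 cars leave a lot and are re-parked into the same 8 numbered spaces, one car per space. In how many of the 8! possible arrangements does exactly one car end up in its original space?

Pick the single fixed position: C(8,1) = 8 ways.
The remaining 7 must be deranged: !7 = 1854.
Total: 8 × 1854 = 14832.

14832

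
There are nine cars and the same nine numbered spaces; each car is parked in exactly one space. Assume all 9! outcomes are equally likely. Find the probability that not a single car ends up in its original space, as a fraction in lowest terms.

Favorable outcomes: !9 = 133496.
Total outcomes: 9! = 362880.
Probability = 133496/362880 = 16687/45360.

16687/45360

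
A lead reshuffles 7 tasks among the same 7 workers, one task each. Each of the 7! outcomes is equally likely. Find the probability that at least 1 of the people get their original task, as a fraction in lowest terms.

177/280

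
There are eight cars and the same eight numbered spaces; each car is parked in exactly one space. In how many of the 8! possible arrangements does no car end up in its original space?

14833

!8 is the nearest integer to 8!/e.
8! = 40320, and 40320/e ≈ 14832.90, so !8 = 14833.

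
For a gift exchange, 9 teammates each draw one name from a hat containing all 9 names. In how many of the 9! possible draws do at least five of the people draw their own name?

1339

# with exactly i fixed is C(9,i)·!(9-i); sum over i=5..9:
  i=5: C(9,5)·!4 = 126·9 = 1134
  i=6: C(9,6)·!3 = 84·2 = 168
  i=7: C(9,7)·!2 = 36·1 = 36
  i=8: C(9,8)·!1 = 9·0 = 0
  i=9: C(9,9)·!0 = 1·1 = 1
Total = 1339.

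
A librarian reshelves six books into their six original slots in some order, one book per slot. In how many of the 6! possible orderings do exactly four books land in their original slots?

15

Pick the 4 fixed positions: C(6,4) = 15 ways.
The remaining 2 must be deranged: !2 = 1.
Total: 15 × 1 = 15.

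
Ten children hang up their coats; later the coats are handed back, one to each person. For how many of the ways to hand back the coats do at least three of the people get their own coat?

291394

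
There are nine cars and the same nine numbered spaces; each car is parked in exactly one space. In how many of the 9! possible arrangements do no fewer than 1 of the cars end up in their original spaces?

229384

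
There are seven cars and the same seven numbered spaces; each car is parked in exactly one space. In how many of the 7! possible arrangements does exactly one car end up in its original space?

1855

Choose which one of the 7 is fixed: C(7,1) = 7.
The remaining 6 must be deranged: !6 = 265.
Total: 7 × 265 = 1855.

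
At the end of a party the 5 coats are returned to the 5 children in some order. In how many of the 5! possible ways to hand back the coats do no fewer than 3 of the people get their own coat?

11

Sum C(5,i)·!(5-i) for i = 3..5:
  i=3: C(5,3)·!2 = 10·1 = 10
  i=4: C(5,4)·!1 = 5·0 = 0
  i=5: C(5,5)·!0 = 1·1 = 1
Total = 11.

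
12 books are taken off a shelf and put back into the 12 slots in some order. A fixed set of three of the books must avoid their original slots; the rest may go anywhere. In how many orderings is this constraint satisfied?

369774720

Let A_j be the event that the j-th constrained one is fixed. By inclusion-exclusion over the 3 events:
Σ_{j=0}^{3} (-1)^j C(3,j)(12-j)!
= C(3,0)·12! - C(3,1)·11! + C(3,2)·10! - C(3,3)·9!
= 479001600 - 119750400 + 10886400 - 362880
= 369774720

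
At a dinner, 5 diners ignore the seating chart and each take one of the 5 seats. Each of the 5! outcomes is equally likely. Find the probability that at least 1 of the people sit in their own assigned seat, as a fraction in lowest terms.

19/30

Favorable outcomes: Σ_{i≥1} C(5,i)·!(5-i) = 5·9 + 10·2 + 10·1 + 5·0 + 1·1 = 76.
Total outcomes: 5! = 120.
Probability = 76/120 = 19/30.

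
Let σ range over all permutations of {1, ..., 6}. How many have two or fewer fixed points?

# with exactly i fixed is C(6,i)·!(6-i); sum over i=0..2:
  i=0: C(6,0)·!6 = 1·265 = 265
  i=1: C(6,1)·!5 = 6·44 = 264
  i=2: C(6,2)·!4 = 15·9 = 135
Total = 664.

664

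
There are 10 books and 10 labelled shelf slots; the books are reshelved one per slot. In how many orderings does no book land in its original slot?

1334961

By inclusion-exclusion, !10 = Σ (-1)^k · 10!/k! for k=0..10
= 10! - 10!/1! + 10!/2! - 10!/3! + 10!/4! - 10!/5! + 10!/6! - 10!/7! + 10!/8! - 10!/9! + 10!/10!
= 3628800 - 3628800 + 1814400 - 604800 + 151200 - 30240 + 5040 - 720 + 90 - 10 + 1
= 1334961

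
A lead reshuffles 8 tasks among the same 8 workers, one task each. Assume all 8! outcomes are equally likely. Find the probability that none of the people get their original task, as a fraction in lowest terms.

Favorable outcomes: !8 = 14833.
Total outcomes: 8! = 40320.
Probability = 14833/40320 = 2119/5760.

2119/5760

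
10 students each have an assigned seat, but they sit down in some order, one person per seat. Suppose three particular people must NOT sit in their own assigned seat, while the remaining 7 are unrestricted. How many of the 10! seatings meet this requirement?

Let A_j be the event that the j-th constrained one is fixed. By inclusion-exclusion over the 3 events:
Σ_{j=0}^{3} (-1)^j C(3,j)(10-j)!
= C(3,0)·10! - C(3,1)·9! + C(3,2)·8! - C(3,3)·7!
= 3628800 - 1088640 + 120960 - 5040
= 2656080

2656080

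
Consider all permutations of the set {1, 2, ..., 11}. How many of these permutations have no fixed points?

By inclusion-exclusion, !11 = Σ (-1)^k · 11!/k! for k=0..11
= 11! - 11!/1! + 11!/2! - 11!/3! + 11!/4! - 11!/5! + 11!/6! - 11!/7! + 11!/8! - 11!/9! + 11!/10! - 11!/11!
= 39916800 - 39916800 + 19958400 - 6652800 + 1663200 - 332640 + 55440 - 7920 + 990 - 110 + 11 - 1
= 14684570

14684570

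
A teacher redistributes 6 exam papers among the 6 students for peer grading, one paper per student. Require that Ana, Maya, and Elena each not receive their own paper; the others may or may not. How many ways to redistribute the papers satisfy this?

Inclusion-exclusion on the 3 forbidden self-matches:
Σ_{j=0}^{3} (-1)^j C(3,j)(6-j)!
= C(3,0)·6! - C(3,1)·5! + C(3,2)·4! - C(3,3)·3!
= 720 - 360 + 72 - 6
= 426

426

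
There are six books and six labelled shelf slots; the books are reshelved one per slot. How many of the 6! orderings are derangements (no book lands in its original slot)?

265

The number of derangements of 6 is !6 = Σ_{k=0}^{6} (-1)^k·6!/k!
= 6! - 6!/1! + 6!/2! - 6!/3! + 6!/4! - 6!/5! + 6!/6!
= 720 - 720 + 360 - 120 + 30 - 6 + 1
= 265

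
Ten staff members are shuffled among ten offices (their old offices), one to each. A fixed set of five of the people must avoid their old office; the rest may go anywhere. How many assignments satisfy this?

2170680

Let A_j be the event that the j-th constrained one is fixed. By inclusion-exclusion over the 5 events:
Σ_{j=0}^{5} (-1)^j C(5,j)(10-j)!
= C(5,0)·10! - C(5,1)·9! + C(5,2)·8! - C(5,3)·7! + C(5,4)·6! - C(5,5)·5!
= 3628800 - 1814400 + 403200 - 50400 + 3600 - 120
= 2170680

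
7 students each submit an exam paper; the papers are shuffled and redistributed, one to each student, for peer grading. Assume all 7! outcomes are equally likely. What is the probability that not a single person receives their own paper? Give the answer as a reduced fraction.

103/280

Favorable outcomes: !7 = 1854.
Total outcomes: 7! = 5040.
Probability = 1854/5040 = 103/280.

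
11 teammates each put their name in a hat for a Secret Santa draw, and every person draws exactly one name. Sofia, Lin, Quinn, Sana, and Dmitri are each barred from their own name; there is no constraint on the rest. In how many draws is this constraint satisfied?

25022880

Inclusion-exclusion on the 5 forbidden self-matches:
Σ_{j=0}^{5} (-1)^j C(5,j)(11-j)!
= C(5,0)·11! - C(5,1)·10! + C(5,2)·9! - C(5,3)·8! + C(5,4)·7! - C(5,5)·6!
= 39916800 - 18144000 + 3628800 - 403200 + 25200 - 720
= 25022880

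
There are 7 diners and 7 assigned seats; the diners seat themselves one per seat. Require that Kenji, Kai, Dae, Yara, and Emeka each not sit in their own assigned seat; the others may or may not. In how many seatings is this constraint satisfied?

2428

Inclusion-exclusion on the 5 forbidden self-matches:
Σ_{j=0}^{5} (-1)^j C(5,j)(7-j)!
= C(5,0)·7! - C(5,1)·6! + C(5,2)·5! - C(5,3)·4! + C(5,4)·3! - C(5,5)·2!
= 5040 - 3600 + 1200 - 240 + 30 - 2
= 2428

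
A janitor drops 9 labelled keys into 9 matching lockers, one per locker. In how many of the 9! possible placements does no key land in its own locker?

133496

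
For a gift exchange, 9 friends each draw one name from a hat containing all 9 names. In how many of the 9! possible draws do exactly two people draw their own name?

66744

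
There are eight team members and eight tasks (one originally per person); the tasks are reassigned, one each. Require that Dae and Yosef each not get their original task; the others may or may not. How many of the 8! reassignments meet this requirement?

30960

Let A_j be the event that the j-th constrained one is fixed. By inclusion-exclusion over the 2 events:
Σ_{j=0}^{2} (-1)^j C(2,j)(8-j)!
= C(2,0)·8! - C(2,1)·7! + C(2,2)·6!
= 40320 - 10080 + 720
= 30960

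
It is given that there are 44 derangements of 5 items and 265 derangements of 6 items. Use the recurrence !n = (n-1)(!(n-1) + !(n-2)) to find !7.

!7 = (7-1)·(!6 + !5) = 6·(265 + 44) = 6·309 = 1854.

1854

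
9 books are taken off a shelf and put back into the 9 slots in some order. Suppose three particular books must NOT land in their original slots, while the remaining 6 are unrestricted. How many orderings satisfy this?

256320

Inclusion-exclusion on the 3 forbidden self-matches:
Σ_{j=0}^{3} (-1)^j C(3,j)(9-j)!
= C(3,0)·9! - C(3,1)·8! + C(3,2)·7! - C(3,3)·6!
= 362880 - 120960 + 15120 - 720
= 256320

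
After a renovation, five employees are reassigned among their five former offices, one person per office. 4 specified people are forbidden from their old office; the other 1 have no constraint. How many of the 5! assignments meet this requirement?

53

Let A_j be the event that the j-th constrained one is fixed. By inclusion-exclusion over the 4 events:
Σ_{j=0}^{4} (-1)^j C(4,j)(5-j)!
= C(4,0)·5! - C(4,1)·4! + C(4,2)·3! - C(4,3)·2! + C(4,4)·1!
= 120 - 96 + 36 - 8 + 1
= 53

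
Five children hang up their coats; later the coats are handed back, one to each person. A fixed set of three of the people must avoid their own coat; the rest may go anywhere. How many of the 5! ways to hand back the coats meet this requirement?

64

Inclusion-exclusion on the 3 forbidden self-matches:
Σ_{j=0}^{3} (-1)^j C(3,j)(5-j)!
= C(3,0)·5! - C(3,1)·4! + C(3,2)·3! - C(3,3)·2!
= 120 - 72 + 18 - 2
= 64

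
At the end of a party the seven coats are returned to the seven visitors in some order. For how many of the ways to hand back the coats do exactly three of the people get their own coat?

315

Pick the 3 fixed positions: C(7,3) = 35 ways.
The other 4 form a derangement: !4 = 9.
Total: 35 × 9 = 315.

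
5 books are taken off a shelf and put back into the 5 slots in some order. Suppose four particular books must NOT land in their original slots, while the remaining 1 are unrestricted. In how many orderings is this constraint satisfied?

Let A_j be the event that the j-th constrained one is fixed. By inclusion-exclusion over the 4 events:
Σ_{j=0}^{4} (-1)^j C(4,j)(5-j)!
= C(4,0)·5! - C(4,1)·4! + C(4,2)·3! - C(4,3)·2! + C(4,4)·1!
= 120 - 96 + 36 - 8 + 1
= 53

53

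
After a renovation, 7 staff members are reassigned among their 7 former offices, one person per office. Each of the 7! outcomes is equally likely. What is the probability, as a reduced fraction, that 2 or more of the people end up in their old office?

Favorable outcomes: Σ_{i≥2} C(7,i)·!(7-i) = 21·44 + 35·9 + 35·2 + 21·1 + 7·0 + 1·1 = 1331.
Total outcomes: 7! = 5040.
Probability = 1331/5040 = 1331/5040.

1331/5040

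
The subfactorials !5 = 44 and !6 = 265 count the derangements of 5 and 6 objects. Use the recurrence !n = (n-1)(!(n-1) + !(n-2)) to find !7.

1854

!7 = (7-1)·(!6 + !5) = 6·(265 + 44) = 6·309 = 1854.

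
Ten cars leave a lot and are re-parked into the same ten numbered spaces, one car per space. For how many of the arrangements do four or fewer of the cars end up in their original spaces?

# with exactly i fixed is C(10,i)·!(10-i); sum over i=0..4:
  i=0: C(10,0)·!10 = 1·1334961 = 1334961
  i=1: C(10,1)·!9 = 10·133496 = 1334960
  i=2: C(10,2)·!8 = 45·14833 = 667485
  i=3: C(10,3)·!7 = 120·1854 = 222480
  i=4: C(10,4)·!6 = 210·265 = 55650
Total = 3615536.

3615536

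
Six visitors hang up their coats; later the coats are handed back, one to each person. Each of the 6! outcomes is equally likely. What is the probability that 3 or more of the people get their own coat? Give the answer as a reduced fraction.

7/90

Favorable outcomes: Σ_{i≥3} C(6,i)·!(6-i) = 20·2 + 15·1 + 6·0 + 1·1 = 56.
Total outcomes: 6! = 720.
Probability = 56/720 = 7/90.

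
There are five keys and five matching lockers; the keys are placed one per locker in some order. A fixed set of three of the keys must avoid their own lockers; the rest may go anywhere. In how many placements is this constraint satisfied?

Let A_j be the event that the j-th constrained one is fixed. By inclusion-exclusion over the 3 events:
Σ_{j=0}^{3} (-1)^j C(3,j)(5-j)!
= C(3,0)·5! - C(3,1)·4! + C(3,2)·3! - C(3,3)·2!
= 120 - 72 + 18 - 2
= 64

64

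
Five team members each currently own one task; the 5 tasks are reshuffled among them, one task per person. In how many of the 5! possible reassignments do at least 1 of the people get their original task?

76

Sum C(5,i)·!(5-i) for i = 1..5:
  i=1: C(5,1)·!4 = 5·9 = 45
  i=2: C(5,2)·!3 = 10·2 = 20
  i=3: C(5,3)·!2 = 10·1 = 10
  i=4: C(5,4)·!1 = 5·0 = 0
  i=5: C(5,5)·!0 = 1·1 = 1
Total = 76.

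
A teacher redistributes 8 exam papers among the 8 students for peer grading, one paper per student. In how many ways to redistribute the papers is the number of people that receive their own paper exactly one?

Pick the single fixed position: C(8,1) = 8 ways.
The remaining 7 must be deranged: !7 = 1854.
Total: 8 × 1854 = 14832.

14832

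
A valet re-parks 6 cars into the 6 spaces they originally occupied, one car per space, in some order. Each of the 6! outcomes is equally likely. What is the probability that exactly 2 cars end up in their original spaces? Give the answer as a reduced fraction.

Favorable outcomes: C(6,2)·!4 = 15·9 = 135.
Total outcomes: 6! = 720.
Probability = 135/720 = 3/16.

3/16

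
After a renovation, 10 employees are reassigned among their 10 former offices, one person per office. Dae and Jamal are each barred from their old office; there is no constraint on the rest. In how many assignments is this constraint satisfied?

2943360

Inclusion-exclusion on the 2 forbidden self-matches:
Σ_{j=0}^{2} (-1)^j C(2,j)(10-j)!
= C(2,0)·10! - C(2,1)·9! + C(2,2)·8!
= 3628800 - 725760 + 40320
= 2943360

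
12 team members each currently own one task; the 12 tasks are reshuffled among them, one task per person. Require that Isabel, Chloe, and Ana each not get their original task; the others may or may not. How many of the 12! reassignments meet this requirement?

369774720

Inclusion-exclusion on the 3 forbidden self-matches:
Σ_{j=0}^{3} (-1)^j C(3,j)(12-j)!
= C(3,0)·12! - C(3,1)·11! + C(3,2)·10! - C(3,3)·9!
= 479001600 - 119750400 + 10886400 - 362880
= 369774720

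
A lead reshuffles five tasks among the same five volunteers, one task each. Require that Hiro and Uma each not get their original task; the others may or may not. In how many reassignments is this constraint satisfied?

Inclusion-exclusion on the 2 forbidden self-matches:
Σ_{j=0}^{2} (-1)^j C(2,j)(5-j)!
= C(2,0)·5! - C(2,1)·4! + C(2,2)·3!
= 120 - 48 + 6
= 78

78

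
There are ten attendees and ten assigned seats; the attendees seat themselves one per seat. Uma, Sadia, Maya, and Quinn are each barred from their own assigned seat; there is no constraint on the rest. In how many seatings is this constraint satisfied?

2399760

Inclusion-exclusion on the 4 forbidden self-matches:
Σ_{j=0}^{4} (-1)^j C(4,j)(10-j)!
= C(4,0)·10! - C(4,1)·9! + C(4,2)·8! - C(4,3)·7! + C(4,4)·6!
= 3628800 - 1451520 + 241920 - 20160 + 720
= 2399760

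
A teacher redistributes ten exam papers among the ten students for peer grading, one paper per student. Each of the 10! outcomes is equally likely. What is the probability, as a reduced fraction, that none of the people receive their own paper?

16481/44800

Favorable outcomes: !10 = 1334961.
Total outcomes: 10! = 3628800.
Probability = 1334961/3628800 = 16481/44800.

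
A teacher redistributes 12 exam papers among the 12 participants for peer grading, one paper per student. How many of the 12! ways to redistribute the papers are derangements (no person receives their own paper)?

176214841

Recurrence: !12 = 11·(!11 + !10).
!12 = 11·(14684570 + 1334961) = 11·16019531 = 176214841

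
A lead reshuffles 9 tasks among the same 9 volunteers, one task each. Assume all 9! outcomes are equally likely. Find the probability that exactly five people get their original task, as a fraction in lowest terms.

Favorable outcomes: C(9,5)·!4 = 126·9 = 1134.
Total outcomes: 9! = 362880.
Probability = 1134/362880 = 1/320.

1/320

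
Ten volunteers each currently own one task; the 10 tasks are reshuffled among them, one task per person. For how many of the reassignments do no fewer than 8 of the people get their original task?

# with exactly i fixed is C(10,i)·!(10-i); sum over i=8..10:
  i=8: C(10,8)·!2 = 45·1 = 45
  i=9: C(10,9)·!1 = 10·0 = 0
  i=10: C(10,10)·!0 = 1·1 = 1
Total = 46.

46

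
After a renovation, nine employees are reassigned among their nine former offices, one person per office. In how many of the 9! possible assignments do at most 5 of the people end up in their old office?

362675

# with exactly i fixed is C(9,i)·!(9-i); sum over i=0..5:
  i=0: C(9,0)·!9 = 1·133496 = 133496
  i=1: C(9,1)·!8 = 9·14833 = 133497
  i=2: C(9,2)·!7 = 36·1854 = 66744
  i=3: C(9,3)·!6 = 84·265 = 22260
  i=4: C(9,4)·!5 = 126·44 = 5544
  i=5: C(9,5)·!4 = 126·9 = 1134
Total = 362675.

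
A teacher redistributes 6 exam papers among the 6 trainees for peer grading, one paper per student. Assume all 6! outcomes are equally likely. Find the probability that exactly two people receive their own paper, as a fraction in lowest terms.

3/16

Favorable outcomes: C(6,2)·!4 = 15·9 = 135.
Total outcomes: 6! = 720.
Probability = 135/720 = 3/16.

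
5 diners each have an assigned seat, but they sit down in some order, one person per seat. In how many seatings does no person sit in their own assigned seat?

The subfactorial !5 = [5!/e] (nearest integer).
5! = 120, and 120/e ≈ 44.15, so !5 = 44.

44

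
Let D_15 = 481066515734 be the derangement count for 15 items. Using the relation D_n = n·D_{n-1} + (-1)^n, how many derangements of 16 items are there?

7697064251745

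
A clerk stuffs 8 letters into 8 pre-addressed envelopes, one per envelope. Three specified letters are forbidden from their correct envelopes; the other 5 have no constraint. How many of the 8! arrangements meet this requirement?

Let A_j be the event that the j-th constrained one is fixed. By inclusion-exclusion over the 3 events:
Σ_{j=0}^{3} (-1)^j C(3,j)(8-j)!
= C(3,0)·8! - C(3,1)·7! + C(3,2)·6! - C(3,3)·5!
= 40320 - 15120 + 2160 - 120
= 27240

27240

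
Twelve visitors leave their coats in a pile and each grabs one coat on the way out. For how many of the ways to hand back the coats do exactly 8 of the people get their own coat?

4455

Choose which 8 of the 12 are fixed: C(12,8) = 495.
The remaining 4 must be deranged: !4 = 9.
Total: 495 × 9 = 4455.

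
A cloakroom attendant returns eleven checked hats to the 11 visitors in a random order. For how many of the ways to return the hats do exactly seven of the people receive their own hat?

2970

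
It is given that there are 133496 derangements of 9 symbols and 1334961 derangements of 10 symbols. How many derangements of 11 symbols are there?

14684570

!11 = (11-1)·(!10 + !9) = 10·(1334961 + 133496) = 10·1468457 = 14684570.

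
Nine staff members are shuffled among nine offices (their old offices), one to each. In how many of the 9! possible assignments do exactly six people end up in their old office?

168

Choose which 6 of the 9 are fixed: C(9,6) = 84.
The remaining 3 must be deranged: !3 = 2.
Total: 84 × 2 = 168.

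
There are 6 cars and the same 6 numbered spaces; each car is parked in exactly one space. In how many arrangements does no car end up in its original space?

265

!6 is the nearest integer to 6!/e.
6! = 720, and 720/e ≈ 264.87, so !6 = 265.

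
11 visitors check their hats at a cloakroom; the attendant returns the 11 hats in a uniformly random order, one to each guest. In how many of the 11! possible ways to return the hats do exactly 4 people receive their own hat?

Choose which 4 of the 11 are fixed: C(11,4) = 330.
The other 7 form a derangement: !7 = 1854.
Total: 330 × 1854 = 611820.

611820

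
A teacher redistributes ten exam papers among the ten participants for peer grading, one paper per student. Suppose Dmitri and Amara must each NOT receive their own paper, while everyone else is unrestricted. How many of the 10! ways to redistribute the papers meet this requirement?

2943360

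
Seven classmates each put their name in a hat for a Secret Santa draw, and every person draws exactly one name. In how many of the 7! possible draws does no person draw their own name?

By inclusion-exclusion, !7 = Σ (-1)^k · 7!/k! for k=0..7
= 7! - 7!/1! + 7!/2! - 7!/3! + 7!/4! - 7!/5! + 7!/6! - 7!/7!
= 5040 - 5040 + 2520 - 840 + 210 - 42 + 7 - 1
= 1854

1854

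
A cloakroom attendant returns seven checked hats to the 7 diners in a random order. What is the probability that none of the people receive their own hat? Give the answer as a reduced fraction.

103/280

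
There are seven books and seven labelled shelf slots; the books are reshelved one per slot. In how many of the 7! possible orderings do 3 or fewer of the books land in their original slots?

4948

Sum C(7,i)·!(7-i) for i = 0..3:
  i=0: C(7,0)·!7 = 1·1854 = 1854
  i=1: C(7,1)·!6 = 7·265 = 1855
  i=2: C(7,2)·!5 = 21·44 = 924
  i=3: C(7,3)·!4 = 35·9 = 315
Total = 4948.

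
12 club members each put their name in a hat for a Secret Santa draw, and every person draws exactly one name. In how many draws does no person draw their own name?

176214841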